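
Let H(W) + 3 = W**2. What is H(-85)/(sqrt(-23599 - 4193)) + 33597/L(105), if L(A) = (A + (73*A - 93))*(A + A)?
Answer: 3733/179130 - 3611*I*sqrt(193)/1158 ≈ 0.02084 - 43.321*I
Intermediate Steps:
H(W) = -3 + W**2
L(A) = 2*A*(-93 + 74*A) (L(A) = (A + (-93 + 73*A))*(2*A) = (-93 + 74*A)*(2*A) = 2*A*(-93 + 74*A))
H(-85)/(sqrt(-23599 - 4193)) + 33597/L(105) = (-3 + (-85)**2)/(sqrt(-23599 - 4193)) + 33597/((2*105*(-93 + 74*105))) = (-3 + 7225)/(sqrt(-27792)) + 33597/((2*105*(-93 + 7770))) = 7222/((12*I*sqrt(193))) + 33597/((2*105*7677)) = 7222*(-I*sqrt(193)/2316) + 33597/1612170 = -3611*I*sqrt(193)/1158 + 33597*(1/1612170) = -3611*I*sqrt(193)/1158 + 3733/179130 = 3733/179130 - 3611*I*sqrt(193)/1158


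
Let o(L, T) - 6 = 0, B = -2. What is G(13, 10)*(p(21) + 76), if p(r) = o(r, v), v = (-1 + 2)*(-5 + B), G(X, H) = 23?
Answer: 1886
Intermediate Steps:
v = -7 (v = (-1 + 2)*(-5 - 2) = 1*(-7) = -7)
o(L, T) = 6 (o(L, T) = 6 + 0 = 6)
p(r) = 6
G(13, 10)*(p(21) + 76) = 23*(6 + 76) = 23*82 = 1886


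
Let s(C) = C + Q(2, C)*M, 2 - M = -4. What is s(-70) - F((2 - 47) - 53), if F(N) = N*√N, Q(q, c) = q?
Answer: -58 + 686*I*√2 ≈ -58.0 + 970.15*I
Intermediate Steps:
M = 6 (M = 2 - 1*(-4) = 2 + 4 = 6)
F(N) = N^(3/2)
s(C) = 12 + C (s(C) = C + 2*6 = C + 12 = 12 + C)
s(-70) - F((2 - 47) - 53) = (12 - 70) - ((2 - 47) - 53)^(3/2) = -58 - (-45 - 53)^(3/2) = -58 - (-98)^(3/2) = -58 - (-686)*I*√2 = -58 + 686*I*√2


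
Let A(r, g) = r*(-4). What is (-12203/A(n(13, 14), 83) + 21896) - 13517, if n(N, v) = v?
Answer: 481427/56 ≈ 8596.9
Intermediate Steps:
A(r, g) = -4*r
(-12203/A(n(13, 14), 83) + 21896) - 13517 = (-12203/((-4*14)) + 21896) - 13517 = (-12203/(-56) + 21896) - 13517 = (-12203*(-1/56) + 21896) - 13517 = (12203/56 + 21896) - 13517 = 1238379/56 - 13517 = 481427/56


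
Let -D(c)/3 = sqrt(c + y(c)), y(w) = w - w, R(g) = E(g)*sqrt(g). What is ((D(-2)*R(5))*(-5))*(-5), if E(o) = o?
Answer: -375*I*sqrt(10) ≈ -1185.9*I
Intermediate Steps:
R(g) = g**(3/2) (R(g) = g*sqrt(g) = g**(3/2))
y(w) = 0
D(c) = -3*sqrt(c) (D(c) = -3*sqrt(c + 0) = -3*sqrt(c))
((D(-2)*R(5))*(-5))*(-5) = (((-3*I*sqrt(2))*5**(3/2))*(-5))*(-5) = (((-3*I*sqrt(2))*(5*sqrt(5)))*(-5))*(-5) = (-15*I*sqrt(10)*(-5))*(-5) = (75*I*sqrt(10))*(-5) = -375*I*sqrt(10)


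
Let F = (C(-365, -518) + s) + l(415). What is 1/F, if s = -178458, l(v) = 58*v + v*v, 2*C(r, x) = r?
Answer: 2/35309 ≈ 5.6643e-5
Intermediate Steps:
C(r, x) = r/2
l(v) = v² + 58*v (l(v) = 58*v + v² = v² + 58*v)
F = 35309/2 (F = ((½)*(-365) - 178458) + 415*(58 + 415) = (-365/2 - 178458) + 415*473 = -357281/2 + 196295 = 35309/2 ≈ 17655.)
1/F = 1/(35309/2) = 2/35309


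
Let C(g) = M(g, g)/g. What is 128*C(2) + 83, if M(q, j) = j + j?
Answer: 339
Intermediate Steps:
M(q, j) = 2*j
C(g) = 2 (C(g) = (2*g)/g = 2)
128*C(2) + 83 = 128*2 + 83 = 256 + 83 = 339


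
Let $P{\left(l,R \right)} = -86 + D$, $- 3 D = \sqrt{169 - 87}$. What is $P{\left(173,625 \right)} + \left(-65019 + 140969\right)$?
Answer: $75864 - \frac{\sqrt{82}}{3} \approx 75861.0$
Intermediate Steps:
$D = - \frac{\sqrt{82}}{3}$ ($D = - \frac{\sqrt{169 - 87}}{3} = - \frac{\sqrt{82}}{3} \approx -3.0185$)
$P{\left(l,R \right)} = -86 - \frac{\sqrt{82}}{3}$
$P{\left(173,625 \right)} + \left(-65019 + 140969\right) = \left(-86 - \frac{\sqrt{82}}{3}\right) + \left(-65019 + 140969\right) = \left(-86 - \frac{\sqrt{82}}{3}\right) + 75950 = 75864 - \frac{\sqrt{82}}{3}$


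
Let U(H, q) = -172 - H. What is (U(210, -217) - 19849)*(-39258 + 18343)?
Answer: 423131365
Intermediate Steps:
(U(210, -217) - 19849)*(-39258 + 18343) = ((-172 - 1*210) - 19849)*(-39258 + 18343) = ((-172 - 210) - 19849)*(-20915) = (-382 - 19849)*(-20915) = -20231*(-20915) = 423131365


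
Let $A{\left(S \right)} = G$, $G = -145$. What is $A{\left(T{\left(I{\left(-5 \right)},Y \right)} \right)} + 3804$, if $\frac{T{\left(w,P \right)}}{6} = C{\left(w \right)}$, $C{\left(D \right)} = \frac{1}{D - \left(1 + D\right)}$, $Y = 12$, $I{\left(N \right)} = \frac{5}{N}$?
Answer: $3659$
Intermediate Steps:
$C{\left(D \right)} = -1$ ($C{\left(D \right)} = \frac{1}{-1} = -1$)
$T{\left(w,P \right)} = -6$ ($T{\left(w,P \right)} = 6 \left(-1\right) = -6$)
$A{\left(S \right)} = -145$
$A{\left(T{\left(I{\left(-5 \right)},Y \right)} \right)} + 3804 = -145 + 3804 = 3659$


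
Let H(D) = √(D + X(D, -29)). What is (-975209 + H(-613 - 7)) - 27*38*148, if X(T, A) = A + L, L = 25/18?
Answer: -1127057 + I*√23314/6 ≈ -1.1271e+6 + 25.448*I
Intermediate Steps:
L = 25/18 (L = 25*(1/18) = 25/18 ≈ 1.3889)
X(T, A) = 25/18 + A (X(T, A) = A + 25/18 = 25/18 + A)
H(D) = √(-497/18 + D) (H(D) = √(D + (25/18 - 29)) = √(D - 497/18) = √(-497/18 + D))
(-975209 + H(-613 - 7)) - 27*38*148 = (-975209 + √(-994 + 36*(-613 - 7))/6) - 27*38*148 = (-975209 + √(-994 + 36*(-620))/6) - 1026*148 = (-975209 + √(-994 - 22320)/6) - 151848 = (-975209 + √(-23314)/6) - 151848 = (-975209 + (I*√23314)/6) - 151848 = (-975209 + I*√23314/6) - 151848 = -1127057 + I*√23314/6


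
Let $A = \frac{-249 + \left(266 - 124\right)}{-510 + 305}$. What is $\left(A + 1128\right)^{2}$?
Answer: $\frac{53521434409}{42025} \approx 1.2736 \cdot 10^{6}$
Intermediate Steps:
$A = \frac{107}{205}$ ($A = \frac{-249 + 142}{-205} = \left(-107\right) \left(- \frac{1}{205}\right) = \frac{107}{205} \approx 0.52195$)
$\left(A + 1128\right)^{2} = \left(\frac{107}{205} + 1128\right)^{2} = \left(\frac{231347}{205}\right)^{2} = \frac{53521434409}{42025}$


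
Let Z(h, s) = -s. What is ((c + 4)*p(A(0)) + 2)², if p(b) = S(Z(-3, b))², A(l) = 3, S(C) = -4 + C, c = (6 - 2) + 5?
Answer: 408321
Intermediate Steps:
c = 9 (c = 4 + 5 = 9)
p(b) = (-4 - b)²
((c + 4)*p(A(0)) + 2)² = ((9 + 4)*(4 + 3)² + 2)² = (13*7² + 2)² = (13*49 + 2)² = (637 + 2)² = 639² = 408321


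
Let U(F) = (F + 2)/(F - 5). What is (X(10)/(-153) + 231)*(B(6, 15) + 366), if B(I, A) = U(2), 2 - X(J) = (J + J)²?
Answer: 39100654/459 ≈ 85187.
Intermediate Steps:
X(J) = 2 - 4*J² (X(J) = 2 - (J + J)² = 2 - (2*J)² = 2 - 4*J²)
U(F) = (2 + F)/(-5 + F)
B(I, A) = -4/3 (B(I, A) = (2 + 2)/(-5 + 2) = 4/(-3) = -⅓*4 = -4/3)
(X(10)/(-153) + 231)*(B(6, 15) + 366) = ((2 - 4*10²)/(-153) + 231)*(-4/3 + 366) = ((2 - 4*100)*(-1/153) + 231)*(1094/3) = ((2 - 400)*(-1/153) + 231)*(1094/3) = (-398*(-1/153) + 231)*(1094/3) = (398/153 + 231)*(1094/3) = (35741/153)*(1094/3) = 39100654/459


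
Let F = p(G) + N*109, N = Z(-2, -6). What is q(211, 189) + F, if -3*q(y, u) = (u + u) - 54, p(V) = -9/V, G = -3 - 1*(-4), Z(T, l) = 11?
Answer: 1082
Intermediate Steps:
G = 1 (G = -3 + 4 = 1)
N = 11
q(y, u) = 18 - 2*u/3 (q(y, u) = -((u + u) - 54)/3 = -(2*u - 54)/3 = -(-54 + 2*u)/3 = 18 - 2*u/3)
F = 1190 (F = -9/1 + 11*109 = -9*1 + 1199 = -9 + 1199 = 1190)
q(211, 189) + F = (18 - ⅔*189) + 1190 = (18 - 126) + 1190 = -108 + 1190 = 1082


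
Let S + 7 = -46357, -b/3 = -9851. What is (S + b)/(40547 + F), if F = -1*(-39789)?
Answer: -16811/80336 ≈ -0.20926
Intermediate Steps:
b = 29553 (b = -3*(-9851) = 29553)
S = -46364 (S = -7 - 46357 = -46364)
F = 39789
(S + b)/(40547 + F) = (-46364 + 29553)/(40547 + 39789) = -16811/80336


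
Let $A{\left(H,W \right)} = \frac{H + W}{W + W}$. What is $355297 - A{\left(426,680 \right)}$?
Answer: $\frac{241601407}{680} \approx 3.553 \cdot 10^{5}$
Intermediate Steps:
$A{\left(H,W \right)} = \frac{H + W}{2 W}$
$355297 - A{\left(426,680 \right)} = 355297 - \frac{426 + 680}{2 \cdot 680} = 355297 - \frac{1}{2} \cdot \frac{1}{680} \cdot 1106 = 355297 - \frac{553}{680} = \frac{241601407}{680}$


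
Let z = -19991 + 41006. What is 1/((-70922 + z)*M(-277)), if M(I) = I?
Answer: 1/13824239 ≈ 7.2337e-8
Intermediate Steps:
z = 21015
1/((-70922 + z)*M(-277)) = 1/((-70922 + 21015)*(-277)) = -1/277/(-49907) = -1/49907*(-1/277) = 1/13824239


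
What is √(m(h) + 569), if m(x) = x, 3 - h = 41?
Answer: 3*√59 ≈ 23.043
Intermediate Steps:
h = -38 (h = 3 - 1*41 = 3 - 41 = -38)
√(m(h) + 569) = √(-38 + 569) = √531 = 3*√59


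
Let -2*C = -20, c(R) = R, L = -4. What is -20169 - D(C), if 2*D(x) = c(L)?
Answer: -20167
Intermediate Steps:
C = 10 (C = -½*(-20) = 10)
D(x) = -2 (D(x) = (½)*(-4) = -2)
-20169 - D(C) = -20169 - 1*(-2) = -20169 + 2 = -20167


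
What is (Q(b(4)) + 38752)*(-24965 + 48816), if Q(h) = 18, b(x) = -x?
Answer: 924703270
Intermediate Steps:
(Q(b(4)) + 38752)*(-24965 + 48816) = (18 + 38752)*(-24965 + 48816) = 38770*23851 = 924703270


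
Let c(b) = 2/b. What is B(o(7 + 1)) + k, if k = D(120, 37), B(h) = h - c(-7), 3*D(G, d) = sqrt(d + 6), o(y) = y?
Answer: 58/7 + sqrt(43)/3 ≈ 10.472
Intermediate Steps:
D(G, d) = sqrt(6 + d)/3 (D(G, d) = sqrt(d + 6)/3 = sqrt(6 + d)/3)
B(h) = 2/7 + h (B(h) = h - 2/(-7) = h - 2*(-1)/7 = h - 1*(-2/7) = h + 2/7 = 2/7 + h)
k = sqrt(43)/3 (k = sqrt(6 + 37)/3 = sqrt(43)/3 ≈ 2.1858)
B(o(7 + 1)) + k = (2/7 + (7 + 1)) + sqrt(43)/3 = (2/7 + 8) + sqrt(43)/3 = 58/7 + sqrt(43)/3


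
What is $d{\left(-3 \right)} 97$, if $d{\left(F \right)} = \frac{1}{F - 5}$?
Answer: $- \frac{97}{8} \approx -12.125$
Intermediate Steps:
$d{\left(F \right)} = \frac{1}{-5 + F}$
$d{\left(-3 \right)} 97 = \frac{1}{-5 - 3} \cdot 97 = \frac{1}{-8} \cdot 97 = \left(- \frac{1}{8}\right) 97 = - \frac{97}{8}$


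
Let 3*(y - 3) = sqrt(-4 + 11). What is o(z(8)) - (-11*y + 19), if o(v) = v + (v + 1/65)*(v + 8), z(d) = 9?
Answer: 11457/65 + 11*sqrt(7)/3 ≈ 185.96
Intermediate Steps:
o(v) = v + (8 + v)*(1/65 + v) (o(v) = v + (v + 1/65)*(8 + v) = v + (1/65 + v)*(8 + v) = v + (8 + v)*(1/65 + v))
y = 3 + sqrt(7)/3 (y = 3 + sqrt(-4 + 11)/3 = 3 + sqrt(7)/3 ≈ 3.8819)
o(z(8)) - (-11*y + 19) = (8/65 + 9**2 + (586/65)*9) - (-11*(3 + sqrt(7)/3) + 19) = (8/65 + 81 + 5274/65) - ((-33 - 11*sqrt(7)/3) + 19) = 10547/65 - (-14 - 11*sqrt(7)/3) = 10547/65 + (14 + 11*sqrt(7)/3) = 11457/65 + 11*sqrt(7)/3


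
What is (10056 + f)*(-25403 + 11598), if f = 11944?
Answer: -303710000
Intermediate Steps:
(10056 + f)*(-25403 + 11598) = (10056 + 11944)*(-25403 + 11598) = 22000*(-13805) = -303710000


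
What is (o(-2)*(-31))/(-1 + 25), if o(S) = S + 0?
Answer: 31/12 ≈ 2.5833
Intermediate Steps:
o(S) = S
(o(-2)*(-31))/(-1 + 25) = (-2*(-31))/(-1 + 25) = 62/24 = 62*(1/24) = 31/12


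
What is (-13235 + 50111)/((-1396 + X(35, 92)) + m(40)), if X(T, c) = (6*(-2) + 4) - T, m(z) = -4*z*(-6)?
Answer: -36876/479 ≈ -76.985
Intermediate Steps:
m(z) = 24*z
X(T, c) = -8 - T (X(T, c) = (-12 + 4) - T = -8 - T)
(-13235 + 50111)/((-1396 + X(35, 92)) + m(40)) = (-13235 + 50111)/((-1396 + (-8 - 1*35)) + 24*40) = 36876/((-1396 + (-8 - 35)) + 960) = 36876/((-1396 - 43) + 960) = 36876/(-1439 + 960) = 36876/(-479) = 36876*(-1/479) = -36876/479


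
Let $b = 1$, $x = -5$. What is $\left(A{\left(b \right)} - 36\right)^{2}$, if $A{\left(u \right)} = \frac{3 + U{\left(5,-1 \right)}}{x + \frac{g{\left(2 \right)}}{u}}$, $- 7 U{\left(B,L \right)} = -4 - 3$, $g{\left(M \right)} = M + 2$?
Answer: $1600$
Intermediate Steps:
$g{\left(M \right)} = 2 + M$
$U{\left(B,L \right)} = 1$ ($U{\left(B,L \right)} = - \frac{-4 - 3}{7} = \left(- \frac{1}{7}\right) \left(-7\right) = 1$)
$A{\left(u \right)} = \frac{4}{-5 + \frac{4}{u}}$ ($A{\left(u \right)} = \frac{3 + 1}{-5 + \frac{2 + 2}{u}} = \frac{4}{-5 + \frac{4}{u}}$)
$\left(A{\left(b \right)} - 36\right)^{2} = \left(4 \cdot 1 \frac{1}{4 - 5} - 36\right)^{2} = \left(4 \cdot 1 \frac{1}{-1} - 36\right)^{2} = \left(4 \cdot 1 \left(-1\right) - 36\right)^{2} = \left(-4 - 36\right)^{2} = \left(-40\right)^{2} = 1600$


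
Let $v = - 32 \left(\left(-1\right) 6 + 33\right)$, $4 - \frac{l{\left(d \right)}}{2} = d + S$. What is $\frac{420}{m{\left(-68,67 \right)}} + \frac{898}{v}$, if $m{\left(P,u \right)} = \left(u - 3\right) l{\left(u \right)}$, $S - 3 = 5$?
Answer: $- \frac{66593}{61344} \approx -1.0856$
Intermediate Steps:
$S = 8$ ($S = 3 + 5 = 8$)
$l{\left(d \right)} = -8 - 2 d$ ($l{\left(d \right)} = 8 - 2 \left(d + 8\right) = 8 - 2 \left(8 + d\right) = 8 - \left(16 + 2 d\right) = -8 - 2 d$)
$m{\left(P,u \right)} = \left(-8 - 2 u\right) \left(-3 + u\right)$ ($m{\left(P,u \right)} = \left(u - 3\right) \left(-8 - 2 u\right) = \left(-3 + u\right) \left(-8 - 2 u\right) = \left(-8 - 2 u\right) \left(-3 + u\right)$)
$v = -864$ ($v = - 32 \left(-6 + 33\right) = \left(-32\right) 27 = -864$)
$\frac{420}{m{\left(-68,67 \right)}} + \frac{898}{v} = \frac{420}{24 - 134 - 2 \cdot 67^{2}} + \frac{898}{-864} = \frac{420}{24 - 134 - 8978} + 898 \left(- \frac{1}{864}\right) = \frac{420}{24 - 134 - 8978} - \frac{449}{432} = \frac{420}{-9088} - \frac{449}{432} = 420 \left(- \frac{1}{9088}\right) - \frac{449}{432} = - \frac{105}{2272} - \frac{449}{432} = - \frac{66593}{61344}$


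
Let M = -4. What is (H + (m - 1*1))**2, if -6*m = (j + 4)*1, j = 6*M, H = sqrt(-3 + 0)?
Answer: 22/9 + 14*I*sqrt(3)/3 ≈ 2.4444 + 8.0829*I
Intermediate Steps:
H = I*sqrt(3) (H = sqrt(-3) = I*sqrt(3) ≈ 1.732*I)
j = -24 (j = 6*(-4) = -24)
m = 10/3 (m = -(-24 + 4)/6 = -(-10)/3 = -1/6*(-20) = 10/3 ≈ 3.3333)
(H + (m - 1*1))**2 = (I*sqrt(3) + (10/3 - 1*1))**2 = (I*sqrt(3) + (10/3 - 1))**2 = (I*sqrt(3) + 7/3)**2 = (7/3 + I*sqrt(3))**2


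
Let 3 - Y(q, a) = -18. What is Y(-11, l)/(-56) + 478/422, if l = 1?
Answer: 1279/1688 ≈ 0.75770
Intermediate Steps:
Y(q, a) = 21 (Y(q, a) = 3 - 1*(-18) = 3 + 18 = 21)
Y(-11, l)/(-56) + 478/422 = 21/(-56) + 478/422 = 21*(-1/56) + 478*(1/422) = -3/8 + 239/211 = 1279/1688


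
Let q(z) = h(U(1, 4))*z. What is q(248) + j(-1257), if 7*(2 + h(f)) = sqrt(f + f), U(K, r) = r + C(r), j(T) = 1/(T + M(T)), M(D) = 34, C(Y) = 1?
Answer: -606609/1223 + 248*sqrt(10)/7 ≈ -383.97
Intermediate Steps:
j(T) = 1/(34 + T) (j(T) = 1/(T + 34) = 1/(34 + T))
U(K, r) = 1 + r (U(K, r) = r + 1 = 1 + r)
h(f) = -2 + sqrt(2)*sqrt(f)/7 (h(f) = -2 + sqrt(f + f)/7 = -2 + sqrt(2*f)/7 = -2 + (sqrt(2)*sqrt(f))/7 = -2 + sqrt(2)*sqrt(f)/7)
q(z) = z*(-2 + sqrt(10)/7) (q(z) = (-2 + sqrt(2)*sqrt(1 + 4)/7)*z = (-2 + sqrt(2)*sqrt(5)/7)*z = (-2 + sqrt(10)/7)*z = z*(-2 + sqrt(10)/7))
q(248) + j(-1257) = (1/7)*248*(-14 + sqrt(10)) + 1/(34 - 1257) = (-496 + 248*sqrt(10)/7) + 1/(-1223) = (-496 + 248*sqrt(10)/7) - 1/1223 = -606609/1223 + 248*sqrt(10)/7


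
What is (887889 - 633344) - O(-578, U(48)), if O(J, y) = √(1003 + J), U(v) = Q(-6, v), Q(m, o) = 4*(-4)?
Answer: 254545 - 5*√17 ≈ 2.5452e+5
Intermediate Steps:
Q(m, o) = -16
U(v) = -16
(887889 - 633344) - O(-578, U(48)) = (887889 - 633344) - √(1003 - 578) = 254545 - √425 = 254545 - 5*√17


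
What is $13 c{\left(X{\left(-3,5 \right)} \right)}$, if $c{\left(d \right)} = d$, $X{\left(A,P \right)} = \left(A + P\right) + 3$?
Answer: $65$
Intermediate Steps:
$X{\left(A,P \right)} = 3 + A + P$
$13 c{\left(X{\left(-3,5 \right)} \right)} = 13 \left(3 - 3 + 5\right) = 13 \cdot 5 = 65$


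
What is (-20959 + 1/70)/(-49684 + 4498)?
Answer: 489043/1054340 ≈ 0.46384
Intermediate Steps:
(-20959 + 1/70)/(-49684 + 4498) = (-20959 + 1/70)/(-45186) = -1467129/70*(-1/45186) = 489043/1054340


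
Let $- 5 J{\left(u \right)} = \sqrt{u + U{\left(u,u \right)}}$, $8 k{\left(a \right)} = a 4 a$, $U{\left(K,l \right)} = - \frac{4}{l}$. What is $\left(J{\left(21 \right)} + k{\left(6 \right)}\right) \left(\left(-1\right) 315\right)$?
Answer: $-5670 + 3 \sqrt{9177} \approx -5382.6$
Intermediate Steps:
$k{\left(a \right)} = \frac{a^{2}}{2}$ ($k{\left(a \right)} = \frac{a 4 a}{8} = \frac{4 a a}{8} = \frac{4 a^{2}}{8} = \frac{a^{2}}{2}$)
$J{\left(u \right)} = - \frac{\sqrt{u - \frac{4}{u}}}{5}$
$\left(J{\left(21 \right)} + k{\left(6 \right)}\right) \left(\left(-1\right) 315\right) = \left(- \frac{\sqrt{21 - \frac{4}{21}}}{5} + \frac{6^{2}}{2}\right) \left(\left(-1\right) 315\right) = \left(- \frac{\sqrt{21 - \frac{4}{21}}}{5} + \frac{1}{2} \cdot 36\right) \left(-315\right) = \left(- \frac{\sqrt{21 - \frac{4}{21}}}{5} + 18\right) \left(-315\right) = \left(- \frac{\sqrt{\frac{437}{21}}}{5} + 18\right) \left(-315\right) = \left(- \frac{\frac{1}{21} \sqrt{9177}}{5} + 18\right) \left(-315\right) = \left(- \frac{\sqrt{9177}}{105} + 18\right) \left(-315\right) = \left(18 - \frac{\sqrt{9177}}{105}\right) \left(-315\right) = -5670 + 3 \sqrt{9177}$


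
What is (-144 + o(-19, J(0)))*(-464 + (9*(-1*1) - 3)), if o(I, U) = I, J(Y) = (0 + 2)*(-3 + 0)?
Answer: 77588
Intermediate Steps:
J(Y) = -6 (J(Y) = 2*(-3) = -6)
(-144 + o(-19, J(0)))*(-464 + (9*(-1*1) - 3)) = (-144 - 19)*(-464 + (9*(-1*1) - 3)) = -163*(-464 + (9*(-1) - 3)) = -163*(-464 + (-9 - 3)) = -163*(-464 - 12) = -163*(-476) = 77588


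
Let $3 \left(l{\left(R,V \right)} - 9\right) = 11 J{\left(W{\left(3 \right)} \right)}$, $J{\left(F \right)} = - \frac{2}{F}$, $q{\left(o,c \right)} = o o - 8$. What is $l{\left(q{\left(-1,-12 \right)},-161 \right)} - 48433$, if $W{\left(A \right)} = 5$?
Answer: $- \frac{726382}{15} \approx -48425.0$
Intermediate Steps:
$q{\left(o,c \right)} = -8 + o^{2}$ ($q{\left(o,c \right)} = o^{2} - 8 = -8 + o^{2}$)
$l{\left(R,V \right)} = \frac{113}{15}$ ($l{\left(R,V \right)} = 9 + \frac{11 \left(- \frac{2}{5}\right)}{3} = 9 + \frac{1}{3} \left(- \frac{22}{5}\right) = 9 - \frac{22}{15} = \frac{113}{15}$)
$l{\left(q{\left(-1,-12 \right)},-161 \right)} - 48433 = \frac{113}{15} - 48433 = - \frac{726382}{15}$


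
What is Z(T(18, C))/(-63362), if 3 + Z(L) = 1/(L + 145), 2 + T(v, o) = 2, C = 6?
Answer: 217/4593745 ≈ 4.7238e-5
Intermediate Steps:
T(v, o) = 0 (T(v, o) = -2 + 2 = 0)
Z(L) = -3 + 1/(145 + L) (Z(L) = -3 + 1/(L + 145) = -3 + 1/(145 + L))
Z(T(18, C))/(-63362) = ((-434 - 3*0)/(145 + 0))/(-63362) = ((-434 + 0)/145)*(-1/63362) = ((1/145)*(-434))*(-1/63362) = -434/145*(-1/63362) = 217/4593745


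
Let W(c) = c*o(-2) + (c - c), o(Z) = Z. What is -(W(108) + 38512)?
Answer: -38296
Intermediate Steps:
W(c) = -2*c (W(c) = c*(-2) + (c - c) = -2*c + 0 = -2*c)
-(W(108) + 38512) = -(-2*108 + 38512) = -(-216 + 38512) = -1*38296 = -38296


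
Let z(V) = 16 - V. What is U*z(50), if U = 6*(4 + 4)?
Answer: -1632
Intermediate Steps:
U = 48 (U = 6*8 = 48)
U*z(50) = 48*(16 - 1*50) = 48*(16 - 50) = 48*(-34) = -1632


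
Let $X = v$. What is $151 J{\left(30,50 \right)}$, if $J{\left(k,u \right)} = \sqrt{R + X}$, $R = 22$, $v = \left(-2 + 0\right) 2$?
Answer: $453 \sqrt{2} \approx 640.64$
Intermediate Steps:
$v = -4$ ($v = \left(-2\right) 2 = -4$)
$X = -4$
$J{\left(k,u \right)} = 3 \sqrt{2}$ ($J{\left(k,u \right)} = \sqrt{22 - 4} = \sqrt{18} = 3 \sqrt{2}$)
$151 J{\left(30,50 \right)} = 151 \cdot 3 \sqrt{2} = 453 \sqrt{2}$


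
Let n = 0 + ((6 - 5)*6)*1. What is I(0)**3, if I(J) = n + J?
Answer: 216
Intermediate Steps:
n = 6 (n = 0 + (1*6)*1 = 0 + 6*1 = 0 + 6 = 6)
I(J) = 6 + J
I(0)**3 = (6 + 0)**3 = 6**3 = 216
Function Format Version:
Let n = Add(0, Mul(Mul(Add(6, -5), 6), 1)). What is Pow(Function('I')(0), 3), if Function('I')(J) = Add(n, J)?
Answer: 216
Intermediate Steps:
n = 6 (n = Add(0, Mul(Mul(1, 6), 1)) = Add(0, Mul(6, 1)) = Add(0, 6) = 6)
Function('I')(J) = Add(6, J)
Pow(Function('I')(0), 3) = Pow(Add(6, 0), 3) = Pow(6, 3) = 216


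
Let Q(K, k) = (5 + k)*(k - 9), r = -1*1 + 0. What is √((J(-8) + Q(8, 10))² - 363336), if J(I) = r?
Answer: 2*I*√90785 ≈ 602.61*I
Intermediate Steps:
r = -1 (r = -1 + 0 = -1)
J(I) = -1
Q(K, k) = (-9 + k)*(5 + k) (Q(K, k) = (5 + k)*(-9 + k) = (-9 + k)*(5 + k))
√((J(-8) + Q(8, 10))² - 363336) = √((-1 + (-45 + 10² - 4*10))² - 363336) = √((-1 + (-45 + 100 - 40))² - 363336) = √((-1 + 15)² - 363336) = √(14² - 363336) = √(196 - 363336) = √(-363140) = 2*I*√90785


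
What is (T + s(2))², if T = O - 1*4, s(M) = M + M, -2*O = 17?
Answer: 289/4 ≈ 72.250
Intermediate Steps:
O = -17/2 (O = -½*17 = -17/2 ≈ -8.5000)
s(M) = 2*M
T = -25/2 (T = -17/2 - 1*4 = -17/2 - 4 = -25/2 ≈ -12.500)
(T + s(2))² = (-25/2 + 2*2)² = (-25/2 + 4)² = (-17/2)² = 289/4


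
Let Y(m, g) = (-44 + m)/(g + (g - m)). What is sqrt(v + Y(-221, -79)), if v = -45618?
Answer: I*sqrt(20119393)/21 ≈ 213.59*I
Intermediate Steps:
Y(m, g) = (-44 + m)/(-m + 2*g)
sqrt(v + Y(-221, -79)) = sqrt(-45618 + (-44 - 221)/(-1*(-221) + 2*(-79))) = sqrt(-45618 - 265/(221 - 158)) = sqrt(-45618 - 265/63) = sqrt(-2874199/63) = I*sqrt(20119393)/21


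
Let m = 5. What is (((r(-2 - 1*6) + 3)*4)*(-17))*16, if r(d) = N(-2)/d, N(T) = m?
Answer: -2584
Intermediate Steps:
N(T) = 5
r(d) = 5/d
(((r(-2 - 1*6) + 3)*4)*(-17))*16 = (((5/(-2 - 1*6) + 3)*4)*(-17))*16 = (((5/(-2 - 6) + 3)*4)*(-17))*16 = (((5/(-8) + 3)*4)*(-17))*16 = (((5*(-⅛) + 3)*4)*(-17))*16 = (((-5/8 + 3)*4)*(-17))*16 = (((19/8)*4)*(-17))*16 = ((19/2)*(-17))*16 = -323/2*16 = -2584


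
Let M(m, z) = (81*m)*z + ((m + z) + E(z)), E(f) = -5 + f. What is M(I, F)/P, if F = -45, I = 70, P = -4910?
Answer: 51035/982 ≈ 51.970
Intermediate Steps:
M(m, z) = -5 + m + 2*z + 81*m*z (M(m, z) = (81*m)*z + ((m + z) + (-5 + z)) = 81*m*z + (-5 + m + 2*z) = -5 + m + 2*z + 81*m*z)
M(I, F)/P = (-5 + 70 + 2*(-45) + 81*70*(-45))/(-4910) = (-5 + 70 - 90 - 255150)*(-1/4910) = -255175*(-1/4910) = 51035/982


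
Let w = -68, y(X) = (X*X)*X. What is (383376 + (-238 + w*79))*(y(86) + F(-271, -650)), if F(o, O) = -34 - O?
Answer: 240513034752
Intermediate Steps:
y(X) = X³ (y(X) = X²*X = X³)
(383376 + (-238 + w*79))*(y(86) + F(-271, -650)) = (383376 + (-238 - 68*79))*(86³ + (-34 - 1*(-650))) = (383376 + (-238 - 5372))*(636056 + (-34 + 650)) = (383376 - 5610)*(636056 + 616) = 377766*636672 = 240513034752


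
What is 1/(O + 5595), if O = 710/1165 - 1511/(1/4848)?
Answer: -233/1705497647 ≈ -1.3662e-7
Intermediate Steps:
O = -1706801282/233 (O = 710*(1/1165) - 1511/1/4848 = 142/233 - 1511*4848 = 142/233 - 7325328 = -1706801282/233 ≈ -7.3253e+6)
1/(O + 5595) = 1/(-1706801282/233 + 5595) = 1/(-1705497647/233) = -233/1705497647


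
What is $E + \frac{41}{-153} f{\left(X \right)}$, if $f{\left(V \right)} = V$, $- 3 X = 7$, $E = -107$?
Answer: $- \frac{48826}{459} \approx -106.37$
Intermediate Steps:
$X = - \frac{7}{3}$ ($X = \left(- \frac{1}{3}\right) 7 = - \frac{7}{3} \approx -2.3333$)
$E + \frac{41}{-153} f{\left(X \right)} = -107 + \frac{41}{-153} \left(- \frac{7}{3}\right) = -107 + 41 \left(- \frac{1}{153}\right) \left(- \frac{7}{3}\right) = -107 - - \frac{287}{459} = -107 + \frac{287}{459} = - \frac{48826}{459}$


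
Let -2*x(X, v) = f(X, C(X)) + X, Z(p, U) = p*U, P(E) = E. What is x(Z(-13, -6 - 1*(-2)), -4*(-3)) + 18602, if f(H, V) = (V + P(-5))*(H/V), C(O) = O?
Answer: 37105/2 ≈ 18553.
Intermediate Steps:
f(H, V) = H*(-5 + V)/V (f(H, V) = (V - 5)*(H/V) = (-5 + V)*(H/V) = H*(-5 + V)/V)
Z(p, U) = U*p
x(X, v) = 5/2 - X (x(X, v) = -(X*(-5 + X)/X + X)/2 = -((-5 + X) + X)/2 = -(-5 + 2*X)/2 = 5/2 - X)
x(Z(-13, -6 - 1*(-2)), -4*(-3)) + 18602 = (5/2 - (-6 - 1*(-2))*(-13)) + 18602 = (5/2 - (-6 + 2)*(-13)) + 18602 = (5/2 - (-4)*(-13)) + 18602 = (5/2 - 1*52) + 18602 = (5/2 - 52) + 18602 = -99/2 + 18602 = 37105/2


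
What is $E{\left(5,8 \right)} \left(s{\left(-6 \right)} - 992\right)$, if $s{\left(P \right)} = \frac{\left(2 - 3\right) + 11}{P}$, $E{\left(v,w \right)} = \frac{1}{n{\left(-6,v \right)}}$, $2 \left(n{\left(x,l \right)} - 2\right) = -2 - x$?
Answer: $- \frac{2981}{12} \approx -248.42$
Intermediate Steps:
$n{\left(x,l \right)} = 1 - \frac{x}{2}$ ($n{\left(x,l \right)} = 2 + \frac{-2 - x}{2} = 2 - \left(1 + \frac{x}{2}\right) = 1 - \frac{x}{2}$)
$E{\left(v,w \right)} = \frac{1}{4}$ ($E{\left(v,w \right)} = \frac{1}{1 - -3} = \frac{1}{1 + 3} = \frac{1}{4}$)
$s{\left(P \right)} = \frac{10}{P}$ ($s{\left(P \right)} = \frac{-1 + 11}{P} = \frac{10}{P}$)
$E{\left(5,8 \right)} \left(s{\left(-6 \right)} - 992\right) = \frac{\frac{10}{-6} - 992}{4} = \frac{10 \left(- \frac{1}{6}\right) - 992}{4} = \frac{- \frac{5}{3} - 992}{4} = \frac{1}{4} \left(- \frac{2981}{3}\right) = - \frac{2981}{12}$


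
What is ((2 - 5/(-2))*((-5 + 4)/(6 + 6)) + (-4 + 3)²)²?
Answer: 25/64 ≈ 0.39063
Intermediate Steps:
((2 - 5/(-2))*((-5 + 4)/(6 + 6)) + (-4 + 3)²)² = ((2 - 5*(-½))*(-1/12) + (-1)²)² = ((2 + 5/2)*(-1*1/12) + 1)² = ((9/2)*(-1/12) + 1)² = (-3/8 + 1)² = (5/8)² = 25/64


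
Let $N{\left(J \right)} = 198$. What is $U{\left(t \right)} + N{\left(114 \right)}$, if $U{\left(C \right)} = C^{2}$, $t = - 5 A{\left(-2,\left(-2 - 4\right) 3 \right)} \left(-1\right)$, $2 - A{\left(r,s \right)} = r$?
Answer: $598$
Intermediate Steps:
$A{\left(r,s \right)} = 2 - r$
$t = 20$ ($t = - 5 \left(2 - -2\right) \left(-1\right) = - 5 \left(2 + 2\right) \left(-1\right) = \left(-5\right) 4 \left(-1\right) = \left(-20\right) \left(-1\right) = 20$)
$U{\left(t \right)} + N{\left(114 \right)} = 20^{2} + 198 = 400 + 198 = 598$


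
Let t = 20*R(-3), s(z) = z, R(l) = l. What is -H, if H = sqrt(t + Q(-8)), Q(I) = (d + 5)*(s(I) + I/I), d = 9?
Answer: -I*sqrt(158) ≈ -12.57*I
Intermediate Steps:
Q(I) = 14 + 14*I (Q(I) = (9 + 5)*(I + I/I) = 14*(I + 1) = 14*(1 + I) = 14 + 14*I)
t = -60 (t = 20*(-3) = -60)
H = I*sqrt(158) (H = sqrt(-60 + (14 + 14*(-8))) = sqrt(-60 + (14 - 112)) = sqrt(-60 - 98) = sqrt(-158) = I*sqrt(158) ≈ 12.57*I)
-H = -I*sqrt(158)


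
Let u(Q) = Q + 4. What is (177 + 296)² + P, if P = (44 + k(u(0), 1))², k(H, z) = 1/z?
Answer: 225754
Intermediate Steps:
u(Q) = 4 + Q
P = 2025 (P = (44 + 1/1)² = (44 + 1)² = 45² = 2025)
(177 + 296)² + P = (177 + 296)² + 2025 = 473² + 2025 = 223729 + 2025 = 225754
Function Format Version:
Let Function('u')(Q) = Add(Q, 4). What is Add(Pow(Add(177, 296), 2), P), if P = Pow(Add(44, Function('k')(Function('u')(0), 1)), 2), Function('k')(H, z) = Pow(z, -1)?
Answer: 225754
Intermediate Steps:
Function('u')(Q) = Add(4, Q)
P = 2025 (P = Pow(Add(44, Pow(1, -1)), 2) = Pow(Add(44, 1), 2) = Pow(45, 2) = 2025)
Add(Pow(Add(177, 296), 2), P) = Add(Pow(Add(177, 296), 2), 2025) = Add(Pow(473, 2), 2025) = Add(223729, 2025) = 225754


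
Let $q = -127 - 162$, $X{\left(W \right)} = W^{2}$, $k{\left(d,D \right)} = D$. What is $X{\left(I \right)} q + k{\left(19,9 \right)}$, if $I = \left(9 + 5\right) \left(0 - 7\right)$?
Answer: $-2775547$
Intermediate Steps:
$I = -98$ ($I = 14 \left(-7\right) = -98$)
$q = -289$ ($q = -127 - 162 = -289$)
$X{\left(I \right)} q + k{\left(19,9 \right)} = \left(-98\right)^{2} \left(-289\right) + 9 = 9604 \left(-289\right) + 9 = -2775556 + 9 = -2775547$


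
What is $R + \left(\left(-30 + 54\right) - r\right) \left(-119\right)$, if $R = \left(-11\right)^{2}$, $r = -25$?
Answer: $-5710$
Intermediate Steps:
$R = 121$
$R + \left(\left(-30 + 54\right) - r\right) \left(-119\right) = 121 + \left(\left(-30 + 54\right) - -25\right) \left(-119\right) = 121 + \left(24 + 25\right) \left(-119\right) = 121 + 49 \left(-119\right) = 121 - 5831 = -5710$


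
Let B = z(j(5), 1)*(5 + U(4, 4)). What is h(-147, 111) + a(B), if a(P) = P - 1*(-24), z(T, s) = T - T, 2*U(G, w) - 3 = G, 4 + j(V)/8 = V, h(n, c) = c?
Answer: 135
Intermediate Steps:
j(V) = -32 + 8*V
U(G, w) = 3/2 + G/2
z(T, s) = 0
B = 0 (B = 0*(5 + (3/2 + (1/2)*4)) = 0*(5 + (3/2 + 2)) = 0*(5 + 7/2) = 0*(17/2) = 0)
a(P) = 24 + P (a(P) = P + 24 = 24 + P)
h(-147, 111) + a(B) = 111 + (24 + 0) = 111 + 24 = 135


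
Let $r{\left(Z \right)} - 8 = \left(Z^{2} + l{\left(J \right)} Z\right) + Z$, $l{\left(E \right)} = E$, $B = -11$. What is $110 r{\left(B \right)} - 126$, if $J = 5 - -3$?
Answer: $3174$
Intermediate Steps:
$J = 8$ ($J = 5 + 3 = 8$)
$r{\left(Z \right)} = 8 + Z^{2} + 9 Z$ ($r{\left(Z \right)} = 8 + \left(\left(Z^{2} + 8 Z\right) + Z\right) = 8 + \left(Z^{2} + 9 Z\right) = 8 + Z^{2} + 9 Z$)
$110 r{\left(B \right)} - 126 = 110 \left(8 + \left(-11\right)^{2} + 9 \left(-11\right)\right) - 126 = 110 \left(8 + 121 - 99\right) - 126 = 110 \cdot 30 - 126 = 3300 - 126 = 3174$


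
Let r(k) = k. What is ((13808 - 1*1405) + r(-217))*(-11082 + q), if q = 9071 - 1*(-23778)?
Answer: 265252662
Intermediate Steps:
q = 32849 (q = 9071 + 23778 = 32849)
((13808 - 1*1405) + r(-217))*(-11082 + q) = ((13808 - 1*1405) - 217)*(-11082 + 32849) = ((13808 - 1405) - 217)*21767 = (12403 - 217)*21767 = 12186*21767 = 265252662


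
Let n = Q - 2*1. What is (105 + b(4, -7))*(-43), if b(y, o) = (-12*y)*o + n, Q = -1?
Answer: -18834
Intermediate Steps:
n = -3 (n = -1 - 2*1 = -1 - 2 = -3)
b(y, o) = -3 - 12*o*y (b(y, o) = (-12*y)*o - 3 = -12*o*y - 3 = -3 - 12*o*y)
(105 + b(4, -7))*(-43) = (105 + (-3 - 12*(-7)*4))*(-43) = (105 + (-3 + 336))*(-43) = (105 + 333)*(-43) = 438*(-43) = -18834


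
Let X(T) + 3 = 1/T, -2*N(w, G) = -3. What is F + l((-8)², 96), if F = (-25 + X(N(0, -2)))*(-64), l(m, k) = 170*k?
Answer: 54208/3 ≈ 18069.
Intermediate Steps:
N(w, G) = 3/2 (N(w, G) = -½*(-3) = 3/2)
X(T) = -3 + 1/T
F = 5248/3 (F = (-25 + (-3 + 1/(3/2)))*(-64) = (-25 + (-3 + ⅔))*(-64) = (-25 - 7/3)*(-64) = -82/3*(-64) = 5248/3 ≈ 1749.3)
F + l((-8)², 96) = 5248/3 + 170*96 = 5248/3 + 16320 = 54208/3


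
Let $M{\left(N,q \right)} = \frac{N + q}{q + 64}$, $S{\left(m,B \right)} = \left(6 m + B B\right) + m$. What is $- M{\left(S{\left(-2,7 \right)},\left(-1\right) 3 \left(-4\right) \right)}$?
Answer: $- \frac{47}{76} \approx -0.61842$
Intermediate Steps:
$S{\left(m,B \right)} = B^{2} + 7 m$ ($S{\left(m,B \right)} = \left(6 m + B^{2}\right) + m = \left(B^{2} + 6 m\right) + m = B^{2} + 7 m$)
$M{\left(N,q \right)} = \frac{N + q}{64 + q}$
$- M{\left(S{\left(-2,7 \right)},\left(-1\right) 3 \left(-4\right) \right)} = - \frac{\left(7^{2} + 7 \left(-2\right)\right) + \left(-1\right) 3 \left(-4\right)}{64 + \left(-1\right) 3 \left(-4\right)} = - \frac{\left(49 - 14\right) - -12}{64 - -12} = - \frac{35 + 12}{64 + 12} = - \frac{47}{76}$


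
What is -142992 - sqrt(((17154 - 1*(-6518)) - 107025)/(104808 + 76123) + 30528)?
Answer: -142992 - sqrt(999350343818165)/180931 ≈ -1.4317e+5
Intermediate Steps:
-142992 - sqrt(((17154 - 1*(-6518)) - 107025)/(104808 + 76123) + 30528) = -142992 - sqrt(((17154 + 6518) - 107025)/180931 + 30528) = -142992 - sqrt((23672 - 107025)*(1/180931) + 30528) = -142992 - sqrt(-83353*1/180931 + 30528) = -142992 - sqrt(-83353/180931 + 30528) = -142992 - sqrt(5523378215/180931) = -142992 - sqrt(999350343818165)/180931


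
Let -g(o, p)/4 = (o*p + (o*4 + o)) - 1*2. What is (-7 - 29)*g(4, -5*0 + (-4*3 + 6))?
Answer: -864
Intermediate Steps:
g(o, p) = 8 - 20*o - 4*o*p (g(o, p) = -4*((o*p + (o*4 + o)) - 1*2) = -4*((o*p + (4*o + o)) - 2) = -4*((o*p + 5*o) - 2) = -4*((5*o + o*p) - 2) = -4*(-2 + 5*o + o*p) = 8 - 20*o - 4*o*p)
(-7 - 29)*g(4, -5*0 + (-4*3 + 6)) = (-7 - 29)*(8 - 20*4 - 4*4*(-5*0 + (-4*3 + 6))) = -36*(8 - 80 - 4*4*(0 + (-12 + 6))) = -36*(8 - 80 - 4*4*(0 - 6)) = -36*(8 - 80 - 4*4*(-6)) = -36*(8 - 80 + 96) = -36*24 = -864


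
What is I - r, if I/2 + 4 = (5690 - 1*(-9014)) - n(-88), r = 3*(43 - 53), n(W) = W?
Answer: 29606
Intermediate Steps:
r = -30 (r = 3*(-10) = -30)
I = 29576 (I = -8 + 2*((5690 - 1*(-9014)) - 1*(-88)) = -8 + 2*((5690 + 9014) + 88) = -8 + 2*(14704 + 88) = -8 + 2*14792 = -8 + 29584 = 29576)
I - r = 29576 - 1*(-30) = 29576 + 30 = 29606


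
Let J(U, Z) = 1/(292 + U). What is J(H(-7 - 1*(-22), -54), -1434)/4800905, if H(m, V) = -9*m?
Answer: 1/753742085 ≈ 1.3267e-9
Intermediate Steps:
J(H(-7 - 1*(-22), -54), -1434)/4800905 = 1/((292 - 9*(-7 - 1*(-22)))*4800905) = (1/4800905)/(292 - 9*(-7 + 22)) = (1/4800905)/(292 - 9*15) = (1/4800905)/(292 - 135) = (1/4800905)/157 = (1/157)*(1/4800905) = 1/753742085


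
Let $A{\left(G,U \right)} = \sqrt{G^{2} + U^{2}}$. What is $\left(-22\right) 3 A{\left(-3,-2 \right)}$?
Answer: $- 66 \sqrt{13} \approx -237.97$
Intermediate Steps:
$\left(-22\right) 3 A{\left(-3,-2 \right)} = \left(-22\right) 3 \sqrt{\left(-3\right)^{2} + \left(-2\right)^{2}} = - 66 \sqrt{9 + 4} = - 66 \sqrt{13}$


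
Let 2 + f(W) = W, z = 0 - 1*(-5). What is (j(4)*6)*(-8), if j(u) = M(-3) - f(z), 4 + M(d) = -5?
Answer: 576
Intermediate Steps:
z = 5 (z = 0 + 5 = 5)
f(W) = -2 + W
M(d) = -9 (M(d) = -4 - 5 = -9)
j(u) = -12 (j(u) = -9 - (-2 + 5) = -9 - 1*3 = -9 - 3 = -12)
(j(4)*6)*(-8) = -12*6*(-8) = -72*(-8) = 576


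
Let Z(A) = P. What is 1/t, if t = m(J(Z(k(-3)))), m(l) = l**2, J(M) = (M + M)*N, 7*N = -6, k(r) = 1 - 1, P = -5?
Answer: 49/3600 ≈ 0.013611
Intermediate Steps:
k(r) = 0
N = -6/7 (N = (1/7)*(-6) = -6/7 ≈ -0.85714)
Z(A) = -5
J(M) = -12*M/7 (J(M) = (M + M)*(-6/7) = (2*M)*(-6/7) = -12*M/7)
t = 3600/49 (t = (-12/7*(-5))**2 = (60/7)**2 = 3600/49 ≈ 73.469)
1/t = 1/(3600/49) = 49/3600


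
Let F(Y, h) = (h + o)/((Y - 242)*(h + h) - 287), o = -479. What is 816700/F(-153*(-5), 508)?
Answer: 433733852700/29 ≈ 1.4956e+10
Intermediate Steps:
F(Y, h) = (-479 + h)/(-287 + 2*h*(-242 + Y)) (F(Y, h) = (h - 479)/((Y - 242)*(h + h) - 287) = (-479 + h)/((-242 + Y)*(2*h) - 287) = (-479 + h)/(2*h*(-242 + Y) - 287) = (-479 + h)/(-287 + 2*h*(-242 + Y)))
816700/F(-153*(-5), 508) = 816700/(((479 - 1*508)/(287 + 484*508 - 2*(-153*(-5))*508))) = 816700/(((479 - 508)/(287 + 245872 - 2*765*508))) = 816700/((-29/(287 + 245872 - 777240))) = 816700/((-29/(-531081))) = 816700/((-1/531081*(-29))) = 816700/(29/531081) = 816700*(531081/29) = 433733852700/29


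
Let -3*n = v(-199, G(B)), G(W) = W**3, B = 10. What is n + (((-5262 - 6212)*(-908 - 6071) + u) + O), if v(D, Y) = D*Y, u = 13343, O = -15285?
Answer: 240424312/3 ≈ 8.0141e+7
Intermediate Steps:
n = 199000/3 (n = -(-199)*10**3/3 = -(-199)*1000/3 = -1/3*(-199000) = 199000/3 ≈ 66333.)
n + (((-5262 - 6212)*(-908 - 6071) + u) + O) = 199000/3 + (((-5262 - 6212)*(-908 - 6071) + 13343) - 15285) = 199000/3 + ((-11474*(-6979) + 13343) - 15285) = 199000/3 + ((80077046 + 13343) - 15285) = 199000/3 + (80090389 - 15285) = 199000/3 + 80075104 = 240424312/3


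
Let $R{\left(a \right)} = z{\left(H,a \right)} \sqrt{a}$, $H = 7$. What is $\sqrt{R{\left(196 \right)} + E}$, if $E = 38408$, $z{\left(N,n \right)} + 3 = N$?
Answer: $8 \sqrt{601} \approx 196.12$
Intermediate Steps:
$z{\left(N,n \right)} = -3 + N$
$R{\left(a \right)} = 4 \sqrt{a}$ ($R{\left(a \right)} = \left(-3 + 7\right) \sqrt{a} = 4 \sqrt{a}$)
$\sqrt{R{\left(196 \right)} + E} = \sqrt{4 \sqrt{196} + 38408} = \sqrt{4 \cdot 14 + 38408} = \sqrt{56 + 38408} = \sqrt{38464} = 8 \sqrt{601}$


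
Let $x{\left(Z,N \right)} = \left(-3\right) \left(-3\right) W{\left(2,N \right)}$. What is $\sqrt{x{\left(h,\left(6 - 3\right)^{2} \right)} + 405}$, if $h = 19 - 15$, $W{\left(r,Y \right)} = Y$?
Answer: $9 \sqrt{6} \approx 22.045$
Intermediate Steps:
$h = 4$ ($h = 19 - 15 = 4$)
$x{\left(Z,N \right)} = 9 N$ ($x{\left(Z,N \right)} = \left(-3\right) \left(-3\right) N = 9 N$)
$\sqrt{x{\left(h,\left(6 - 3\right)^{2} \right)} + 405} = \sqrt{9 \left(6 - 3\right)^{2} + 405} = \sqrt{9 \cdot 3^{2} + 405} = \sqrt{9 \cdot 9 + 405} = \sqrt{81 + 405} = \sqrt{486} = 9 \sqrt{6}$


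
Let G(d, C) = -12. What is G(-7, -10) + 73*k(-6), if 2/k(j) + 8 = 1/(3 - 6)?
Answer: -738/25 ≈ -29.520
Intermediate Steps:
k(j) = -6/25 (k(j) = 2/(-8 + 1/(3 - 6)) = 2/(-8 + 1/(-3)) = 2/(-8 - ⅓) = 2/(-25/3) = 2*(-3/25) = -6/25)
G(-7, -10) + 73*k(-6) = -12 + 73*(-6/25) = -12 - 438/25 = -738/25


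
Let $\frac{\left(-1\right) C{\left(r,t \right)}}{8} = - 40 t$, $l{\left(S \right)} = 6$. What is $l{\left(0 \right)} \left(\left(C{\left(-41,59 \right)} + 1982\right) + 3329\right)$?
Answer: $145146$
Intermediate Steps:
$C{\left(r,t \right)} = 320 t$ ($C{\left(r,t \right)} = - 8 \left(- 40 t\right) = 320 t$)
$l{\left(0 \right)} \left(\left(C{\left(-41,59 \right)} + 1982\right) + 3329\right) = 6 \left(\left(320 \cdot 59 + 1982\right) + 3329\right) = 6 \left(\left(18880 + 1982\right) + 3329\right) = 6 \left(20862 + 3329\right) = 6 \cdot 24191 = 145146$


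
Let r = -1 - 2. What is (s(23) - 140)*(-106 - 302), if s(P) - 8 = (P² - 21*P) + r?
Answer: 36312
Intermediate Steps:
r = -3
s(P) = 5 + P² - 21*P (s(P) = 8 + ((P² - 21*P) - 3) = 8 + (-3 + P² - 21*P) = 5 + P² - 21*P)
(s(23) - 140)*(-106 - 302) = ((5 + 23² - 21*23) - 140)*(-106 - 302) = ((5 + 529 - 483) - 140)*(-408) = (51 - 140)*(-408) = -89*(-408) = 36312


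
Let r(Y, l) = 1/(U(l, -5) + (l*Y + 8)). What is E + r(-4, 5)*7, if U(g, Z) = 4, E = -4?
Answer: -39/8 ≈ -4.8750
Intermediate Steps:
r(Y, l) = 1/(12 + Y*l) (r(Y, l) = 1/(4 + (l*Y + 8)) = 1/(4 + (Y*l + 8)) = 1/(4 + (8 + Y*l)) = 1/(12 + Y*l))
E + r(-4, 5)*7 = -4 + 7/(12 - 4*5) = -4 + 7/(12 - 20) = -4 + 7/(-8) = -4 - 1/8*7 = -4 - 7/8 = -39/8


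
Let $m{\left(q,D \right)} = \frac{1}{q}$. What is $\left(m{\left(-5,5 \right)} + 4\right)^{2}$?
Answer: $\frac{361}{25} \approx 14.44$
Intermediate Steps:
$\left(m{\left(-5,5 \right)} + 4\right)^{2} = \left(\frac{1}{-5} + 4\right)^{2} = \left(- \frac{1}{5} + 4\right)^{2} = \left(\frac{19}{5}\right)^{2} = \frac{361}{25}$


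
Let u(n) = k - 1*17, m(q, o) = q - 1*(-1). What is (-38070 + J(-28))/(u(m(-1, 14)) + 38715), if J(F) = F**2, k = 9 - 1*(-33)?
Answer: -18643/19370 ≈ -0.96247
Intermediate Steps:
m(q, o) = 1 + q (m(q, o) = q + 1 = 1 + q)
k = 42 (k = 9 + 33 = 42)
u(n) = 25 (u(n) = 42 - 1*17 = 42 - 17 = 25)
(-38070 + J(-28))/(u(m(-1, 14)) + 38715) = (-38070 + (-28)**2)/(25 + 38715) = (-38070 + 784)/38740 = -37286*1/38740 = -18643/19370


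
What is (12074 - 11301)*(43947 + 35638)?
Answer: 61519205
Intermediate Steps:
(12074 - 11301)*(43947 + 35638) = 773*79585 = 61519205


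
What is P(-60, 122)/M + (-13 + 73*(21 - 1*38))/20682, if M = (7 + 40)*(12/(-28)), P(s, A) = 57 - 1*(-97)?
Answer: -1248445/162009 ≈ -7.7060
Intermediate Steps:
P(s, A) = 154 (P(s, A) = 57 + 97 = 154)
M = -141/7 (M = 47*(12*(-1/28)) = 47*(-3/7) = -141/7 ≈ -20.143)
P(-60, 122)/M + (-13 + 73*(21 - 1*38))/20682 = 154/(-141/7) + (-13 + 73*(21 - 1*38))/20682 = 154*(-7/141) + (-13 + 73*(21 - 38))*(1/20682) = -1078/141 + (-13 + 73*(-17))*(1/20682) = -1078/141 + (-13 - 1241)*(1/20682) = -1078/141 - 1254*1/20682 = -1078/141 - 209/3447 = -1248445/162009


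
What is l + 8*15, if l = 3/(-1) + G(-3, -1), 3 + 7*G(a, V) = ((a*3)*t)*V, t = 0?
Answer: 816/7 ≈ 116.57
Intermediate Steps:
G(a, V) = -3/7 (G(a, V) = -3/7 + (((a*3)*0)*V)/7 = -3/7 + (((3*a)*0)*V)/7 = -3/7 + (0*V)/7 = -3/7 + (⅐)*0 = -3/7 + 0 = -3/7)
l = -24/7 (l = 3/(-1) - 3/7 = -1*3 - 3/7 = -3 - 3/7 = -24/7 ≈ -3.4286)
l + 8*15 = -24/7 + 8*15 = -24/7 + 120 = 816/7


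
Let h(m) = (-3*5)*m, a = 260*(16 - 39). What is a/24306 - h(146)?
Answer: 26612080/12153 ≈ 2189.8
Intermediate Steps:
a = -5980 (a = 260*(-23) = -5980)
h(m) = -15*m
a/24306 - h(146) = -5980/24306 - (-15)*146 = -5980*1/24306 - 1*(-2190) = -2990/12153 + 2190 = 26612080/12153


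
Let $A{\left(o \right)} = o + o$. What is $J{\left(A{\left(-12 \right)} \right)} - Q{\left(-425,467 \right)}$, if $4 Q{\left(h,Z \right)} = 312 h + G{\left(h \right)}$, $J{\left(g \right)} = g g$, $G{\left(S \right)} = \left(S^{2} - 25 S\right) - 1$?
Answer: $- \frac{56345}{4} \approx -14086.0$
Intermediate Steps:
$A{\left(o \right)} = 2 o$
$G{\left(S \right)} = -1 + S^{2} - 25 S$
$J{\left(g \right)} = g^{2}$
$Q{\left(h,Z \right)} = - \frac{1}{4} + \frac{h^{2}}{4} + \frac{287 h}{4}$ ($Q{\left(h,Z \right)} = \frac{312 h - \left(1 - h^{2} + 25 h\right)}{4} = \frac{-1 + h^{2} + 287 h}{4} = - \frac{1}{4} + \frac{h^{2}}{4} + \frac{287 h}{4}$)
$J{\left(A{\left(-12 \right)} \right)} - Q{\left(-425,467 \right)} = \left(2 \left(-12\right)\right)^{2} - \left(- \frac{1}{4} + \frac{\left(-425\right)^{2}}{4} + \frac{287}{4} \left(-425\right)\right) = \left(-24\right)^{2} - \left(- \frac{1}{4} + \frac{1}{4} \cdot 180625 - \frac{121975}{4}\right) = 576 - \left(- \frac{1}{4} + \frac{180625}{4} - \frac{121975}{4}\right) = 576 - \frac{58649}{4} = - \frac{56345}{4}$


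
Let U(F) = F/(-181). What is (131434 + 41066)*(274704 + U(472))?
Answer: 8576864220000/181 ≈ 4.7386e+10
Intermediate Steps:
U(F) = -F/181 (U(F) = F*(-1/181) = -F/181)
(131434 + 41066)*(274704 + U(472)) = (131434 + 41066)*(274704 - 1/181*472) = 172500*(274704 - 472/181) = 172500*(49720952/181) = 8576864220000/181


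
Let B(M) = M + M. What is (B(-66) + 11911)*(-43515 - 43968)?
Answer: -1030462257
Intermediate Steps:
B(M) = 2*M
(B(-66) + 11911)*(-43515 - 43968) = (2*(-66) + 11911)*(-43515 - 43968) = (-132 + 11911)*(-87483) = 11779*(-87483) = -1030462257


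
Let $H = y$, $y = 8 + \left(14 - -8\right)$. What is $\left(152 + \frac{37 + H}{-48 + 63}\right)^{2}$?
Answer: $\frac{5508409}{225} \approx 24482.0$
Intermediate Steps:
$y = 30$ ($y = 8 + \left(14 + 8\right) = 8 + 22 = 30$)
$H = 30$
$\left(152 + \frac{37 + H}{-48 + 63}\right)^{2} = \left(152 + \frac{37 + 30}{-48 + 63}\right)^{2} = \left(152 + \frac{67}{15}\right)^{2} = \left(\frac{2347}{15}\right)^{2} = \frac{5508409}{225}$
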